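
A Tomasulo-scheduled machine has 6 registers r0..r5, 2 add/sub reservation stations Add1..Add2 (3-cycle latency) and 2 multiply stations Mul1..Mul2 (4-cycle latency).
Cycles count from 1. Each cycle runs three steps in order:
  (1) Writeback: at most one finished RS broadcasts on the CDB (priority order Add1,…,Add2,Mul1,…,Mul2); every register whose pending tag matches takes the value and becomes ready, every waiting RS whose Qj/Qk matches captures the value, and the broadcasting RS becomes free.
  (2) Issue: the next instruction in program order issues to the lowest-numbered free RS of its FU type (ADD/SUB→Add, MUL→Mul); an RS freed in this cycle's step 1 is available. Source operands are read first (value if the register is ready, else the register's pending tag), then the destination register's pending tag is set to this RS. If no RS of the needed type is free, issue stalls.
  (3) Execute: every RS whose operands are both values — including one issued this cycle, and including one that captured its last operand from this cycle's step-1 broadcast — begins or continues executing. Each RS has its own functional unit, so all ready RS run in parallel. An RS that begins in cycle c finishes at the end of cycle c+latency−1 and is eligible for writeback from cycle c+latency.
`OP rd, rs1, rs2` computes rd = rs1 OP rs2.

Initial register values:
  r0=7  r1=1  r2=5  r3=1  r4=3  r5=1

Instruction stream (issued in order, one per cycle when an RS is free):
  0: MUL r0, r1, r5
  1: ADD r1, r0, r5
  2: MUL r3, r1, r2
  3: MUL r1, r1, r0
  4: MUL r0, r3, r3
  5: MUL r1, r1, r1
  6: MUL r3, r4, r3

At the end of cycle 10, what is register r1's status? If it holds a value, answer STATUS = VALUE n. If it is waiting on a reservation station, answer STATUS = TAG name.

STATUS = TAG Mul1

c1: issue MUL r0<-Mul1 | r0:Mul1,r1:1,r2:5,r3:1,r4:3,r5:1
c2: issue ADD r1<-Add1 | r0:Mul1,r1:Add1,r2:5,r3:1,r4:3,r5:1
c3: issue MUL r3<-Mul2 | r0:Mul1,r1:Add1,r2:5,r3:Mul2,r4:3,r5:1
c4: stall | r0:Mul1,r1:Add1,r2:5,r3:Mul2,r4:3,r5:1
c5: CDB Mul1=1; issue MUL r1<-Mul1 | r0:1,r1:Mul1,r2:5,r3:Mul2,r4:3,r5:1
c6: stall | r0:1,r1:Mul1,r2:5,r3:Mul2,r4:3,r5:1
c7: stall | r0:1,r1:Mul1,r2:5,r3:Mul2,r4:3,r5:1
c8: CDB Add1=2; stall | r0:1,r1:Mul1,r2:5,r3:Mul2,r4:3,r5:1
c9: stall | r0:1,r1:Mul1,r2:5,r3:Mul2,r4:3,r5:1
c10: stall | r0:1,r1:Mul1,r2:5,r3:Mul2,r4:3,r5:1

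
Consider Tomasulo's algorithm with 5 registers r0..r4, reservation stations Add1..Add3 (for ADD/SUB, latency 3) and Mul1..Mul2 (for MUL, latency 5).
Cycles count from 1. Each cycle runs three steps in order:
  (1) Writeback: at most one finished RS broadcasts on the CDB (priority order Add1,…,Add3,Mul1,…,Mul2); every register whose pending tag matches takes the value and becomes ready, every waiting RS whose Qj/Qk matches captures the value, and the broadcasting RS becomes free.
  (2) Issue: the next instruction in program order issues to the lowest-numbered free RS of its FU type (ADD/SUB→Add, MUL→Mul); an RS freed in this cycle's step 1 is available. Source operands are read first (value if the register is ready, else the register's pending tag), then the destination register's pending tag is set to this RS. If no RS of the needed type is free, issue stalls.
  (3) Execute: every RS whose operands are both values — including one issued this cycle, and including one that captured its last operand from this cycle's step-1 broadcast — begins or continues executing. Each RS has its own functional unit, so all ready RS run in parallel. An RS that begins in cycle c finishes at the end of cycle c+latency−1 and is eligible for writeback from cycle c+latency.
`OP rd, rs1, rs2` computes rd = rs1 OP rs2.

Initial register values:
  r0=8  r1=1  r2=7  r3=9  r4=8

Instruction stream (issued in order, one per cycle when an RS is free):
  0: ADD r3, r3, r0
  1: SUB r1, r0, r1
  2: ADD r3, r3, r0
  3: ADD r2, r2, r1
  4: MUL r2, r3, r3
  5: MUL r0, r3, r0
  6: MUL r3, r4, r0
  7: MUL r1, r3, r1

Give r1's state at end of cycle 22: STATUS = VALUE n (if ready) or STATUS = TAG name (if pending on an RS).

cycle 1: issue ADD r3<-Add1 // r0:8,r1:1,r2:7,r3:Add1,r4:8
cycle 2: issue SUB r1<-Add2 // r0:8,r1:Add2,r2:7,r3:Add1,r4:8
cycle 3: issue ADD r3<-Add3 // r0:8,r1:Add2,r2:7,r3:Add3,r4:8
cycle 4: CDB Add1=17; issue ADD r2<-Add1 // r0:8,r1:Add2,r2:Add1,r3:Add3,r4:8
cycle 5: CDB Add2=7; issue MUL r2<-Mul1 // r0:8,r1:7,r2:Mul1,r3:Add3,r4:8
cycle 6: issue MUL r0<-Mul2 // r0:Mul2,r1:7,r2:Mul1,r3:Add3,r4:8
cycle 7: CDB Add3=25; stall // r0:Mul2,r1:7,r2:Mul1,r3:25,r4:8
cycle 8: CDB Add1=14; stall // r0:Mul2,r1:7,r2:Mul1,r3:25,r4:8
cycle 9: stall // r0:Mul2,r1:7,r2:Mul1,r3:25,r4:8
cycle 10: stall // r0:Mul2,r1:7,r2:Mul1,r3:25,r4:8
cycle 11: stall // r0:Mul2,r1:7,r2:Mul1,r3:25,r4:8
cycle 12: CDB Mul1=625; issue MUL r3<-Mul1 // r0:Mul2,r1:7,r2:625,r3:Mul1,r4:8
cycle 13: CDB Mul2=200; issue MUL r1<-Mul2 // r0:200,r1:Mul2,r2:625,r3:Mul1,r4:8
cycle 14: - // r0:200,r1:Mul2,r2:625,r3:Mul1,r4:8
cycle 15: - // r0:200,r1:Mul2,r2:625,r3:Mul1,r4:8
cycle 16: - // r0:200,r1:Mul2,r2:625,r3:Mul1,r4:8
cycle 17: - // r0:200,r1:Mul2,r2:625,r3:Mul1,r4:8
cycle 18: CDB Mul1=1600 // r0:200,r1:Mul2,r2:625,r3:1600,r4:8
cycle 19: - // r0:200,r1:Mul2,r2:625,r3:1600,r4:8
cycle 20: - // r0:200,r1:Mul2,r2:625,r3:1600,r4:8
cycle 21: - // r0:200,r1:Mul2,r2:625,r3:1600,r4:8
cycle 22: - // r0:200,r1:Mul2,r2:625,r3:1600,r4:8

STATUS = TAG Mul2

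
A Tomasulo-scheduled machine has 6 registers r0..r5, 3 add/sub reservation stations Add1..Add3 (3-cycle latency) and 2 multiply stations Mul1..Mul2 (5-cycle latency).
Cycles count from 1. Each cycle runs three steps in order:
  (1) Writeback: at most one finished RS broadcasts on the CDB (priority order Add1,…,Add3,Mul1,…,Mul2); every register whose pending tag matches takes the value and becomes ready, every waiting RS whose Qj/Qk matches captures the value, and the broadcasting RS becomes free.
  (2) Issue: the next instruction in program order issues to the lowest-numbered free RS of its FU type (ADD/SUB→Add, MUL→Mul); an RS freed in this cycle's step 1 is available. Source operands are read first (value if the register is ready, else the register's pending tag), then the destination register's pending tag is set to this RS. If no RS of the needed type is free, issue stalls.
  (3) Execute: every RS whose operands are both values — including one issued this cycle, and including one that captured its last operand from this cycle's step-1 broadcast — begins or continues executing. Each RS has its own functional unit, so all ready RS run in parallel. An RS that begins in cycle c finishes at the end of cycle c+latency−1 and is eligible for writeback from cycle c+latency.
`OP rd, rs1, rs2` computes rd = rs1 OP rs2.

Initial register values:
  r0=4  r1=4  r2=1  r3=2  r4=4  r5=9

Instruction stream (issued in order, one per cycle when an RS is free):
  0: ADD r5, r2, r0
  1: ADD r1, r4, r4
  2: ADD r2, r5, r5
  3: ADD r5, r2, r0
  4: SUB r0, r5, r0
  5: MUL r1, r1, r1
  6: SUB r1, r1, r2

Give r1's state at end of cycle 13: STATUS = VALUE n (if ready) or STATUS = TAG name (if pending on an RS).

c1: issue ADD r5<-Add1 | r0:4,r1:4,r2:1,r3:2,r4:4,r5:Add1
c2: issue ADD r1<-Add2 | r0:4,r1:Add2,r2:1,r3:2,r4:4,r5:Add1
c3: issue ADD r2<-Add3 | r0:4,r1:Add2,r2:Add3,r3:2,r4:4,r5:Add1
c4: CDB Add1=5; issue ADD r5<-Add1 | r0:4,r1:Add2,r2:Add3,r3:2,r4:4,r5:Add1
c5: CDB Add2=8; issue SUB r0<-Add2 | r0:Add2,r1:8,r2:Add3,r3:2,r4:4,r5:Add1
c6: issue MUL r1<-Mul1 | r0:Add2,r1:Mul1,r2:Add3,r3:2,r4:4,r5:Add1
c7: CDB Add3=10; issue SUB r1<-Add3 | r0:Add2,r1:Add3,r2:10,r3:2,r4:4,r5:Add1
c8: - | r0:Add2,r1:Add3,r2:10,r3:2,r4:4,r5:Add1
c9: - | r0:Add2,r1:Add3,r2:10,r3:2,r4:4,r5:Add1
c10: CDB Add1=14 | r0:Add2,r1:Add3,r2:10,r3:2,r4:4,r5:14
c11: CDB Mul1=64 | r0:Add2,r1:Add3,r2:10,r3:2,r4:4,r5:14
c12: - | r0:Add2,r1:Add3,r2:10,r3:2,r4:4,r5:14
c13: CDB Add2=10 | r0:10,r1:Add3,r2:10,r3:2,r4:4,r5:14

STATUS = TAG Add3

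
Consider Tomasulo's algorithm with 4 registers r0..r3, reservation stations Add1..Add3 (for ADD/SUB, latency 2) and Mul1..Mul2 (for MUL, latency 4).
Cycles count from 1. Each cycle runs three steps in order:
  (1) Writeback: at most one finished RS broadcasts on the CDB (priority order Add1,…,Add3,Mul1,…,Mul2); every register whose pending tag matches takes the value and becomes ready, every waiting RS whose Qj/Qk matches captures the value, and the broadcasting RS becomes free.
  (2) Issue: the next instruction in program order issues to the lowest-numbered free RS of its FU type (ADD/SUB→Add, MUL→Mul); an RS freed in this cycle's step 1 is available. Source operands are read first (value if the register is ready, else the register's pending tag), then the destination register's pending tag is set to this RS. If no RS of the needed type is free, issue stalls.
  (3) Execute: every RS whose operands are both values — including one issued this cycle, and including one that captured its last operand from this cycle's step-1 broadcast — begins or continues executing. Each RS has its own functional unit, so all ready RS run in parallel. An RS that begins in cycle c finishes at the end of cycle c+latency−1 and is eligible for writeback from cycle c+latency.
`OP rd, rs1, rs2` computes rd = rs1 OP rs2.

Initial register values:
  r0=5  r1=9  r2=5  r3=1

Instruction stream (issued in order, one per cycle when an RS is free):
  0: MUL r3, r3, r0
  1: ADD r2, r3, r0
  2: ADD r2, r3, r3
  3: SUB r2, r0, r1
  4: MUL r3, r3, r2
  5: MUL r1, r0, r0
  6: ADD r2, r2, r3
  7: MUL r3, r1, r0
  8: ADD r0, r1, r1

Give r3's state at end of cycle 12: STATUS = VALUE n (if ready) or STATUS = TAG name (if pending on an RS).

STATUS = TAG Mul1

  c1: issue MUL r3<-Mul1  regs: r0:5,r1:9,r2:5,r3:Mul1
  c2: issue ADD r2<-Add1  regs: r0:5,r1:9,r2:Add1,r3:Mul1
  c3: issue ADD r2<-Add2  regs: r0:5,r1:9,r2:Add2,r3:Mul1
  c4: issue SUB r2<-Add3  regs: r0:5,r1:9,r2:Add3,r3:Mul1
  c5: CDB Mul1=5; issue MUL r3<-Mul1  regs: r0:5,r1:9,r2:Add3,r3:Mul1
  c6: CDB Add3=-4; issue MUL r1<-Mul2  regs: r0:5,r1:Mul2,r2:-4,r3:Mul1
  c7: CDB Add1=10; issue ADD r2<-Add1  regs: r0:5,r1:Mul2,r2:Add1,r3:Mul1
  c8: CDB Add2=10; stall  regs: r0:5,r1:Mul2,r2:Add1,r3:Mul1
  c9: stall  regs: r0:5,r1:Mul2,r2:Add1,r3:Mul1
  c10: CDB Mul1=-20; issue MUL r3<-Mul1  regs: r0:5,r1:Mul2,r2:Add1,r3:Mul1
  c11: CDB Mul2=25; issue ADD r0<-Add2  regs: r0:Add2,r1:25,r2:Add1,r3:Mul1
  c12: CDB Add1=-24  regs: r0:Add2,r1:25,r2:-24,r3:Mul1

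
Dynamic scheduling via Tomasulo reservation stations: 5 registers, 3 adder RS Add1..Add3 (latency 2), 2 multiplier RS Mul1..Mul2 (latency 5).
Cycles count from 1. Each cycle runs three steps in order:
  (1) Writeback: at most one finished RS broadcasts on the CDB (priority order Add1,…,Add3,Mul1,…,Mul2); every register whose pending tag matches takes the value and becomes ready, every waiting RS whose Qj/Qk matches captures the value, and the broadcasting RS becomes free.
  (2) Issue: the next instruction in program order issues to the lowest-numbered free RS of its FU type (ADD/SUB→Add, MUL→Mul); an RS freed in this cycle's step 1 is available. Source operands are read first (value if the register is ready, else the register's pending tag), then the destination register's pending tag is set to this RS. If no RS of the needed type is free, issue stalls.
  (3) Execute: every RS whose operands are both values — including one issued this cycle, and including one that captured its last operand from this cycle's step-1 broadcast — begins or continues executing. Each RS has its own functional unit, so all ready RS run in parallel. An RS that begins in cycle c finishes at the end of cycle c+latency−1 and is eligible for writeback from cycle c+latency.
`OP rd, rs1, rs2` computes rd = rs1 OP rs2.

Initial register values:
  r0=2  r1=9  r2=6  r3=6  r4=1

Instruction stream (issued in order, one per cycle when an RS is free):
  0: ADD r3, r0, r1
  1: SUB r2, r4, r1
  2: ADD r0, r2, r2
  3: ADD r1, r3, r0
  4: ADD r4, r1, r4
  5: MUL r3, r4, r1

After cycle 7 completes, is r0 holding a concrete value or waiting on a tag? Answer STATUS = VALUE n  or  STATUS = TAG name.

STATUS = VALUE -16

c1: issue ADD r3<-Add1 | r0:2,r1:9,r2:6,r3:Add1,r4:1
c2: issue SUB r2<-Add2 | r0:2,r1:9,r2:Add2,r3:Add1,r4:1
c3: CDB Add1=11; issue ADD r0<-Add1 | r0:Add1,r1:9,r2:Add2,r3:11,r4:1
c4: CDB Add2=-8; issue ADD r1<-Add2 | r0:Add1,r1:Add2,r2:-8,r3:11,r4:1
c5: issue ADD r4<-Add3 | r0:Add1,r1:Add2,r2:-8,r3:11,r4:Add3
c6: CDB Add1=-16; issue MUL r3<-Mul1 | r0:-16,r1:Add2,r2:-8,r3:Mul1,r4:Add3
c7: - | r0:-16,r1:Add2,r2:-8,r3:Mul1,r4:Add3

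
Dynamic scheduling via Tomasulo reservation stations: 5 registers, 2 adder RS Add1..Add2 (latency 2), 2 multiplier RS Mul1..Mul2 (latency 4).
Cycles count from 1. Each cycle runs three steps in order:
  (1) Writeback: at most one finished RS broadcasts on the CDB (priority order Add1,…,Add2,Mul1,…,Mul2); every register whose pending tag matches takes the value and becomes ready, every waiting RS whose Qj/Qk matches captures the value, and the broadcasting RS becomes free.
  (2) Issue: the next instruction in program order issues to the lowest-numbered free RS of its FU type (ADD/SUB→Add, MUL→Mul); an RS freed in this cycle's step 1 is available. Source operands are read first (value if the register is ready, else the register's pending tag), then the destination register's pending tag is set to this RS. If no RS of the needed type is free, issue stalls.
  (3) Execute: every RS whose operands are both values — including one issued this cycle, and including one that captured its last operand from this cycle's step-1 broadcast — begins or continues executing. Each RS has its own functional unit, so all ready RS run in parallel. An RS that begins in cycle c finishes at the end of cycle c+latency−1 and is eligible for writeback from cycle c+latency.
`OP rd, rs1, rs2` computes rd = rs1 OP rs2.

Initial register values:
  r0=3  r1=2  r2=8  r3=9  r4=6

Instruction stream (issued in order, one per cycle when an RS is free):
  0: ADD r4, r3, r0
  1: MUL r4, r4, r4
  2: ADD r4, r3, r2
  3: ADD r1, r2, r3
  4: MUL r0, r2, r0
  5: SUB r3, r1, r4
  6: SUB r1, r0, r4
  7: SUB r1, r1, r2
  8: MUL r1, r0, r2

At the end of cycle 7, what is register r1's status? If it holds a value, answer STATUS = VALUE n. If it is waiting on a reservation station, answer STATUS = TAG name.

  c1: issue ADD r4<-Add1  regs: r0:3,r1:2,r2:8,r3:9,r4:Add1
  c2: issue MUL r4<-Mul1  regs: r0:3,r1:2,r2:8,r3:9,r4:Mul1
  c3: CDB Add1=12; issue ADD r4<-Add1  regs: r0:3,r1:2,r2:8,r3:9,r4:Add1
  c4: issue ADD r1<-Add2  regs: r0:3,r1:Add2,r2:8,r3:9,r4:Add1
  c5: CDB Add1=17; issue MUL r0<-Mul2  regs: r0:Mul2,r1:Add2,r2:8,r3:9,r4:17
  c6: CDB Add2=17; issue SUB r3<-Add1  regs: r0:Mul2,r1:17,r2:8,r3:Add1,r4:17
  c7: CDB Mul1=144; issue SUB r1<-Add2  regs: r0:Mul2,r1:Add2,r2:8,r3:Add1,r4:17

STATUS = TAG Add2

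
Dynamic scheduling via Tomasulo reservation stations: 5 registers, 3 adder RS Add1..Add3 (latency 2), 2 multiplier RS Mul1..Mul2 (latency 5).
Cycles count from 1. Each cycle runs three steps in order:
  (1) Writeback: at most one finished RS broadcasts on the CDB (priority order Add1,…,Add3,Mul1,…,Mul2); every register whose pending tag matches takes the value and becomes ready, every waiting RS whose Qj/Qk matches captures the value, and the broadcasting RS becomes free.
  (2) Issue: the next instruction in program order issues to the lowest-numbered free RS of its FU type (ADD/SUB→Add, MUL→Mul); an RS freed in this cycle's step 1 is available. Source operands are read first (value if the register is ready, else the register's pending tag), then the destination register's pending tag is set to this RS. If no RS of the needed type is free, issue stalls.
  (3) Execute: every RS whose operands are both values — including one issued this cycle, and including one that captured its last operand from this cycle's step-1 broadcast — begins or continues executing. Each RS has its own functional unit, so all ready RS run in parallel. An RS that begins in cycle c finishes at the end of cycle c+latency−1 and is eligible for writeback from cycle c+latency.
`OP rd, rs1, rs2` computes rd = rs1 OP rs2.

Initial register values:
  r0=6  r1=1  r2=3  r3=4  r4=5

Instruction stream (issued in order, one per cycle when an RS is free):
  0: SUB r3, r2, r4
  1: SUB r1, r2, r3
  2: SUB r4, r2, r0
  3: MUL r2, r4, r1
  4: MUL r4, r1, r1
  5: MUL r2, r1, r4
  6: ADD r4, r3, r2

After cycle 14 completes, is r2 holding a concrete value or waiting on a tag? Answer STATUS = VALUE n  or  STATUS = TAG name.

STATUS = TAG Mul1

  c1: issue SUB r3<-Add1  regs: r0:6,r1:1,r2:3,r3:Add1,r4:5
  c2: issue SUB r1<-Add2  regs: r0:6,r1:Add2,r2:3,r3:Add1,r4:5
  c3: CDB Add1=-2; issue SUB r4<-Add1  regs: r0:6,r1:Add2,r2:3,r3:-2,r4:Add1
  c4: issue MUL r2<-Mul1  regs: r0:6,r1:Add2,r2:Mul1,r3:-2,r4:Add1
  c5: CDB Add1=-3; issue MUL r4<-Mul2  regs: r0:6,r1:Add2,r2:Mul1,r3:-2,r4:Mul2
  c6: CDB Add2=5; stall  regs: r0:6,r1:5,r2:Mul1,r3:-2,r4:Mul2
  c7: stall  regs: r0:6,r1:5,r2:Mul1,r3:-2,r4:Mul2
  c8: stall  regs: r0:6,r1:5,r2:Mul1,r3:-2,r4:Mul2
  c9: stall  regs: r0:6,r1:5,r2:Mul1,r3:-2,r4:Mul2
  c10: stall  regs: r0:6,r1:5,r2:Mul1,r3:-2,r4:Mul2
  c11: CDB Mul1=-15; issue MUL r2<-Mul1  regs: r0:6,r1:5,r2:Mul1,r3:-2,r4:Mul2
  c12: CDB Mul2=25; issue ADD r4<-Add1  regs: r0:6,r1:5,r2:Mul1,r3:-2,r4:Add1
  c13: -  regs: r0:6,r1:5,r2:Mul1,r3:-2,r4:Add1
  c14: -  regs: r0:6,r1:5,r2:Mul1,r3:-2,r4:Add1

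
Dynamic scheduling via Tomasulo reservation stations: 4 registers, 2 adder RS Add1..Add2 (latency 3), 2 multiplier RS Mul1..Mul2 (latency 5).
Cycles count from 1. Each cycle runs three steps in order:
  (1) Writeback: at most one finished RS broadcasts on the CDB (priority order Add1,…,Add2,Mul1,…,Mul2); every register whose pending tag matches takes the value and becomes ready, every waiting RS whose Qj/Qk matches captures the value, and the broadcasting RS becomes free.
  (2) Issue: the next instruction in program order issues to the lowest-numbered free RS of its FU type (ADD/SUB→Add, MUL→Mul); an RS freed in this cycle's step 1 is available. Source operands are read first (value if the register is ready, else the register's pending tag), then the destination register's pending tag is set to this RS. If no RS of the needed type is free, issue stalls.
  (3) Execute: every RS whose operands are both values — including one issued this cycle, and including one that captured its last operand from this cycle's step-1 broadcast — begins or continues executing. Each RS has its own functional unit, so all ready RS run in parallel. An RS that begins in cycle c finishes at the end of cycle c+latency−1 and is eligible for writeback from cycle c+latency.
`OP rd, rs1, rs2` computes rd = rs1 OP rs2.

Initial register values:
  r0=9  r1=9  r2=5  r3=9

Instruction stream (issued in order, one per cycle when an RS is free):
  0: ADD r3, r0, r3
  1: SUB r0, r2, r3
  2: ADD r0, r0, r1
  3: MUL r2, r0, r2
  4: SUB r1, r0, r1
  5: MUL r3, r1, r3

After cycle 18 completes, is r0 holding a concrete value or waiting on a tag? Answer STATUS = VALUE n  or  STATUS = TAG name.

c1: issue ADD r3<-Add1 | r0:9,r1:9,r2:5,r3:Add1
c2: issue SUB r0<-Add2 | r0:Add2,r1:9,r2:5,r3:Add1
c3: stall | r0:Add2,r1:9,r2:5,r3:Add1
c4: CDB Add1=18; issue ADD r0<-Add1 | r0:Add1,r1:9,r2:5,r3:18
c5: issue MUL r2<-Mul1 | r0:Add1,r1:9,r2:Mul1,r3:18
c6: stall | r0:Add1,r1:9,r2:Mul1,r3:18
c7: CDB Add2=-13; issue SUB r1<-Add2 | r0:Add1,r1:Add2,r2:Mul1,r3:18
c8: issue MUL r3<-Mul2 | r0:Add1,r1:Add2,r2:Mul1,r3:Mul2
c9: - | r0:Add1,r1:Add2,r2:Mul1,r3:Mul2
c10: CDB Add1=-4 | r0:-4,r1:Add2,r2:Mul1,r3:Mul2
c11: - | r0:-4,r1:Add2,r2:Mul1,r3:Mul2
c12: - | r0:-4,r1:Add2,r2:Mul1,r3:Mul2
c13: CDB Add2=-13 | r0:-4,r1:-13,r2:Mul1,r3:Mul2
c14: - | r0:-4,r1:-13,r2:Mul1,r3:Mul2
c15: CDB Mul1=-20 | r0:-4,r1:-13,r2:-20,r3:Mul2
c16: - | r0:-4,r1:-13,r2:-20,r3:Mul2
c17: - | r0:-4,r1:-13,r2:-20,r3:Mul2
c18: CDB Mul2=-234 | r0:-4,r1:-13,r2:-20,r3:-234

STATUS = VALUE -4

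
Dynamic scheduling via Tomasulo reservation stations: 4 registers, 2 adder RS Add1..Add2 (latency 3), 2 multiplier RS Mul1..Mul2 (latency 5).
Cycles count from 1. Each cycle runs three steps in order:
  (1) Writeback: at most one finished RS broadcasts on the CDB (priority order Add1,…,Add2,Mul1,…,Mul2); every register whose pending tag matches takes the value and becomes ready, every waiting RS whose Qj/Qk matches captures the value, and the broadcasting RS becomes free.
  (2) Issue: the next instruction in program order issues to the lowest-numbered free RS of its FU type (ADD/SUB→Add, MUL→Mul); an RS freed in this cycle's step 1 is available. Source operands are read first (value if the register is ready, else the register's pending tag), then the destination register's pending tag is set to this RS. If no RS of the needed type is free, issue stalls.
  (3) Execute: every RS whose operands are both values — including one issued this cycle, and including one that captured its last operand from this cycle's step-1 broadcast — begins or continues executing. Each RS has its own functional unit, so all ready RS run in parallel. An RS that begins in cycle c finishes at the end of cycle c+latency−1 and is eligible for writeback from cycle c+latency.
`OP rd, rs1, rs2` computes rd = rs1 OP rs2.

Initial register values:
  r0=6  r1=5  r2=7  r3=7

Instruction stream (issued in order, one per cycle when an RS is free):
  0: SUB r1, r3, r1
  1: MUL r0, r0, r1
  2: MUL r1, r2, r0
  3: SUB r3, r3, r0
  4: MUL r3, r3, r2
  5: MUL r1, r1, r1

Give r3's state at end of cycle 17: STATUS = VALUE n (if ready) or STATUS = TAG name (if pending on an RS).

c1: issue SUB r1<-Add1 | r0:6,r1:Add1,r2:7,r3:7
c2: issue MUL r0<-Mul1 | r0:Mul1,r1:Add1,r2:7,r3:7
c3: issue MUL r1<-Mul2 | r0:Mul1,r1:Mul2,r2:7,r3:7
c4: CDB Add1=2; issue SUB r3<-Add1 | r0:Mul1,r1:Mul2,r2:7,r3:Add1
c5: stall | r0:Mul1,r1:Mul2,r2:7,r3:Add1
c6: stall | r0:Mul1,r1:Mul2,r2:7,r3:Add1
c7: stall | r0:Mul1,r1:Mul2,r2:7,r3:Add1
c8: stall | r0:Mul1,r1:Mul2,r2:7,r3:Add1
c9: CDB Mul1=12; issue MUL r3<-Mul1 | r0:12,r1:Mul2,r2:7,r3:Mul1
c10: stall | r0:12,r1:Mul2,r2:7,r3:Mul1
c11: stall | r0:12,r1:Mul2,r2:7,r3:Mul1
c12: CDB Add1=-5; stall | r0:12,r1:Mul2,r2:7,r3:Mul1
c13: stall | r0:12,r1:Mul2,r2:7,r3:Mul1
c14: CDB Mul2=84; issue MUL r1<-Mul2 | r0:12,r1:Mul2,r2:7,r3:Mul1
c15: - | r0:12,r1:Mul2,r2:7,r3:Mul1
c16: - | r0:12,r1:Mul2,r2:7,r3:Mul1
c17: CDB Mul1=-35 | r0:12,r1:Mul2,r2:7,r3:-35

STATUS = VALUE -35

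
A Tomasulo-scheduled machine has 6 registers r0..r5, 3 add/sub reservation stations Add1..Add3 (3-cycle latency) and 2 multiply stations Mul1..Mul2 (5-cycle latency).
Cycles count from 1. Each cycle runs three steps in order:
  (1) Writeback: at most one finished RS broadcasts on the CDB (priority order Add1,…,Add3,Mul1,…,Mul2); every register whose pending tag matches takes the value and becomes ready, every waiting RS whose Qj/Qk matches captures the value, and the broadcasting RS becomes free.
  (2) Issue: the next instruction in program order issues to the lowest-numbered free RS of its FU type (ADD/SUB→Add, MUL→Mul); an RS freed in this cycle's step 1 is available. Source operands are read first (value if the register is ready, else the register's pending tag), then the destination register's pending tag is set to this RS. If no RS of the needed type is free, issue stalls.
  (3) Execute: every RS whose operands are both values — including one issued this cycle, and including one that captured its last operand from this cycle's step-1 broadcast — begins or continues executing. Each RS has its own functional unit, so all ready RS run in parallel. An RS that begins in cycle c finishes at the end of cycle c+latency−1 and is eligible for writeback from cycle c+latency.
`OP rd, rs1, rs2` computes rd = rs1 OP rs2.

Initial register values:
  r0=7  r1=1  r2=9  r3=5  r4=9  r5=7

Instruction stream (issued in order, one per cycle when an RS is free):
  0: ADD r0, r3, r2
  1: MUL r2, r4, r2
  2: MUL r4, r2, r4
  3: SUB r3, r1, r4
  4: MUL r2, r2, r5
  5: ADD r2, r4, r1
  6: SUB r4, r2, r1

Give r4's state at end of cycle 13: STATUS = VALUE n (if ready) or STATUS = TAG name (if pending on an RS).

STATUS = TAG Add3

  c1: issue ADD r0<-Add1  regs: r0:Add1,r1:1,r2:9,r3:5,r4:9,r5:7
  c2: issue MUL r2<-Mul1  regs: r0:Add1,r1:1,r2:Mul1,r3:5,r4:9,r5:7
  c3: issue MUL r4<-Mul2  regs: r0:Add1,r1:1,r2:Mul1,r3:5,r4:Mul2,r5:7
  c4: CDB Add1=14; issue SUB r3<-Add1  regs: r0:14,r1:1,r2:Mul1,r3:Add1,r4:Mul2,r5:7
  c5: stall  regs: r0:14,r1:1,r2:Mul1,r3:Add1,r4:Mul2,r5:7
  c6: stall  regs: r0:14,r1:1,r2:Mul1,r3:Add1,r4:Mul2,r5:7
  c7: CDB Mul1=81; issue MUL r2<-Mul1  regs: r0:14,r1:1,r2:Mul1,r3:Add1,r4:Mul2,r5:7
  c8: issue ADD r2<-Add2  regs: r0:14,r1:1,r2:Add2,r3:Add1,r4:Mul2,r5:7
  c9: issue SUB r4<-Add3  regs: r0:14,r1:1,r2:Add2,r3:Add1,r4:Add3,r5:7
  c10: -  regs: r0:14,r1:1,r2:Add2,r3:Add1,r4:Add3,r5:7
  c11: -  regs: r0:14,r1:1,r2:Add2,r3:Add1,r4:Add3,r5:7
  c12: CDB Mul1=567  regs: r0:14,r1:1,r2:Add2,r3:Add1,r4:Add3,r5:7
  c13: CDB Mul2=729  regs: r0:14,r1:1,r2:Add2,r3:Add1,r4:Add3,r5:7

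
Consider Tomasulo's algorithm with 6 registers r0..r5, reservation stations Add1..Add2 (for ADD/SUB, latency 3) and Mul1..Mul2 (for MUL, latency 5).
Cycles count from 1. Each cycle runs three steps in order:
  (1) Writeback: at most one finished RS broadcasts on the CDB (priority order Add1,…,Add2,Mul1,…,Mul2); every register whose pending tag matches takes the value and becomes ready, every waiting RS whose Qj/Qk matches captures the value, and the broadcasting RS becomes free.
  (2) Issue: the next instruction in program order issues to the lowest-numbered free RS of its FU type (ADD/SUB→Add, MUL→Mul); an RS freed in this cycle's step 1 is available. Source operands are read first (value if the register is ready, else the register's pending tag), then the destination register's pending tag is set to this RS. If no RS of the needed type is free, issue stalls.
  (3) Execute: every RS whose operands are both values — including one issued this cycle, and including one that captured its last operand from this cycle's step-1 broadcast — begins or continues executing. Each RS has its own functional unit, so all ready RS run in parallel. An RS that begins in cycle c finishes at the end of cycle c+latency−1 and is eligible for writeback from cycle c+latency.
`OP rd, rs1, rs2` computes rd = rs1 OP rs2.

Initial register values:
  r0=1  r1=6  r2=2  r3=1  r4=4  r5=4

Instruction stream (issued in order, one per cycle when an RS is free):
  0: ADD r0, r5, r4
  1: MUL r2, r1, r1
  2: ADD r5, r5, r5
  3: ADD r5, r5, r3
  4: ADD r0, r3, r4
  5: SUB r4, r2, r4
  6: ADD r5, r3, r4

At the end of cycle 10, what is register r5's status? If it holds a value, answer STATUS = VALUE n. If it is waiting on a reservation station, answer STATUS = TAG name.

STATUS = TAG Add2

cycle 1: issue ADD r0<-Add1 // r0:Add1,r1:6,r2:2,r3:1,r4:4,r5:4
cycle 2: issue MUL r2<-Mul1 // r0:Add1,r1:6,r2:Mul1,r3:1,r4:4,r5:4
cycle 3: issue ADD r5<-Add2 // r0:Add1,r1:6,r2:Mul1,r3:1,r4:4,r5:Add2
cycle 4: CDB Add1=8; issue ADD r5<-Add1 // r0:8,r1:6,r2:Mul1,r3:1,r4:4,r5:Add1
cycle 5: stall // r0:8,r1:6,r2:Mul1,r3:1,r4:4,r5:Add1
cycle 6: CDB Add2=8; issue ADD r0<-Add2 // r0:Add2,r1:6,r2:Mul1,r3:1,r4:4,r5:Add1
cycle 7: CDB Mul1=36; stall // r0:Add2,r1:6,r2:36,r3:1,r4:4,r5:Add1
cycle 8: stall // r0:Add2,r1:6,r2:36,r3:1,r4:4,r5:Add1
cycle 9: CDB Add1=9; issue SUB r4<-Add1 // r0:Add2,r1:6,r2:36,r3:1,r4:Add1,r5:9
cycle 10: CDB Add2=5; issue ADD r5<-Add2 // r0:5,r1:6,r2:36,r3:1,r4:Add1,r5:Add2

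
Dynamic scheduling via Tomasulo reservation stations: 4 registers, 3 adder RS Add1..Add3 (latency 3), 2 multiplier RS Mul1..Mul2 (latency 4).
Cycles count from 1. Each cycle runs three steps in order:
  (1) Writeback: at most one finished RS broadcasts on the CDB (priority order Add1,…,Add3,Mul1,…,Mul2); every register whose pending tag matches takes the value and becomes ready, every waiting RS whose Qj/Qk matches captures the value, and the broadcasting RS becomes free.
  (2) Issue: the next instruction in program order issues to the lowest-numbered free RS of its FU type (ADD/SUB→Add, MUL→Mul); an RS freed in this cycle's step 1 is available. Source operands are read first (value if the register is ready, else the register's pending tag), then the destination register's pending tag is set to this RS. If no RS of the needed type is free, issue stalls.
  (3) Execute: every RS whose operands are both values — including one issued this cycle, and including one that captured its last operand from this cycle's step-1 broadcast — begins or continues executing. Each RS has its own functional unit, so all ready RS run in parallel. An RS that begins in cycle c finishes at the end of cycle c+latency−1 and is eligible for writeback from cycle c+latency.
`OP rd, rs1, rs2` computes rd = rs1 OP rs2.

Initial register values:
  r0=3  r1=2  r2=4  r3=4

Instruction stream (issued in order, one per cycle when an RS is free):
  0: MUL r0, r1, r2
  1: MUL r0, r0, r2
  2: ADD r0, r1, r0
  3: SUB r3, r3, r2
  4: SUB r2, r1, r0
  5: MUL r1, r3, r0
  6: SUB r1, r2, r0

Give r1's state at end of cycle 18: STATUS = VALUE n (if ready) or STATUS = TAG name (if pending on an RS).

STATUS = VALUE -66

c1: issue MUL r0<-Mul1 | r0:Mul1,r1:2,r2:4,r3:4
c2: issue MUL r0<-Mul2 | r0:Mul2,r1:2,r2:4,r3:4
c3: issue ADD r0<-Add1 | r0:Add1,r1:2,r2:4,r3:4
c4: issue SUB r3<-Add2 | r0:Add1,r1:2,r2:4,r3:Add2
c5: CDB Mul1=8; issue SUB r2<-Add3 | r0:Add1,r1:2,r2:Add3,r3:Add2
c6: issue MUL r1<-Mul1 | r0:Add1,r1:Mul1,r2:Add3,r3:Add2
c7: CDB Add2=0; issue SUB r1<-Add2 | r0:Add1,r1:Add2,r2:Add3,r3:0
c8: - | r0:Add1,r1:Add2,r2:Add3,r3:0
c9: CDB Mul2=32 | r0:Add1,r1:Add2,r2:Add3,r3:0
c10: - | r0:Add1,r1:Add2,r2:Add3,r3:0
c11: - | r0:Add1,r1:Add2,r2:Add3,r3:0
c12: CDB Add1=34 | r0:34,r1:Add2,r2:Add3,r3:0
c13: - | r0:34,r1:Add2,r2:Add3,r3:0
c14: - | r0:34,r1:Add2,r2:Add3,r3:0
c15: CDB Add3=-32 | r0:34,r1:Add2,r2:-32,r3:0
c16: CDB Mul1=0 | r0:34,r1:Add2,r2:-32,r3:0
c17: - | r0:34,r1:Add2,r2:-32,r3:0
c18: CDB Add2=-66 | r0:34,r1:-66,r2:-32,r3:0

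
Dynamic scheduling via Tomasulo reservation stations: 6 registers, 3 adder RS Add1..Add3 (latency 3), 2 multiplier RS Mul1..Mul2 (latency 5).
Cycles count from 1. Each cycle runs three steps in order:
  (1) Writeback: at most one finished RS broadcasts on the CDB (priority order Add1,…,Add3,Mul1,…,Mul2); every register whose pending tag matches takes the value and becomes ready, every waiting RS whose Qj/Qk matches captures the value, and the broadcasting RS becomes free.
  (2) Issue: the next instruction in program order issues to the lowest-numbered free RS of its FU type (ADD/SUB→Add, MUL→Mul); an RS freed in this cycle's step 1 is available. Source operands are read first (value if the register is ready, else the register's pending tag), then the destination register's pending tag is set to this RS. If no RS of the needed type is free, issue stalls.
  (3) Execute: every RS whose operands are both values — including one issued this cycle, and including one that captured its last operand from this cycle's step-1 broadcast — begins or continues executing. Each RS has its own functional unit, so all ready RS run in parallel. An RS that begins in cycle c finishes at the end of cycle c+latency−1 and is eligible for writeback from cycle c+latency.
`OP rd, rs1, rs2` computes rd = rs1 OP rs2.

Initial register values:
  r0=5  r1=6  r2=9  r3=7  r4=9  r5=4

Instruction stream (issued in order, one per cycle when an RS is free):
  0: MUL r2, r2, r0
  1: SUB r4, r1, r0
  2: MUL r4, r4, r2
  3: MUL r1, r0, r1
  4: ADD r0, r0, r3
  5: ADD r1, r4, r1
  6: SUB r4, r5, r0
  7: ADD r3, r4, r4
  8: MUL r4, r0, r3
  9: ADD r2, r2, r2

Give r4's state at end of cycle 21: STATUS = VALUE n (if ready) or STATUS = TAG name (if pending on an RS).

cycle 1: issue MUL r2<-Mul1 // r0:5,r1:6,r2:Mul1,r3:7,r4:9,r5:4
cycle 2: issue SUB r4<-Add1 // r0:5,r1:6,r2:Mul1,r3:7,r4:Add1,r5:4
cycle 3: issue MUL r4<-Mul2 // r0:5,r1:6,r2:Mul1,r3:7,r4:Mul2,r5:4
cycle 4: stall // r0:5,r1:6,r2:Mul1,r3:7,r4:Mul2,r5:4
cycle 5: CDB Add1=1; stall // r0:5,r1:6,r2:Mul1,r3:7,r4:Mul2,r5:4
cycle 6: CDB Mul1=45; issue MUL r1<-Mul1 // r0:5,r1:Mul1,r2:45,r3:7,r4:Mul2,r5:4
cycle 7: issue ADD r0<-Add1 // r0:Add1,r1:Mul1,r2:45,r3:7,r4:Mul2,r5:4
cycle 8: issue ADD r1<-Add2 // r0:Add1,r1:Add2,r2:45,r3:7,r4:Mul2,r5:4
cycle 9: issue SUB r4<-Add3 // r0:Add1,r1:Add2,r2:45,r3:7,r4:Add3,r5:4
cycle 10: CDB Add1=12; issue ADD r3<-Add1 // r0:12,r1:Add2,r2:45,r3:Add1,r4:Add3,r5:4
cycle 11: CDB Mul1=30; issue MUL r4<-Mul1 // r0:12,r1:Add2,r2:45,r3:Add1,r4:Mul1,r5:4
cycle 12: CDB Mul2=45; stall // r0:12,r1:Add2,r2:45,r3:Add1,r4:Mul1,r5:4
cycle 13: CDB Add3=-8; issue ADD r2<-Add3 // r0:12,r1:Add2,r2:Add3,r3:Add1,r4:Mul1,r5:4
cycle 14: - // r0:12,r1:Add2,r2:Add3,r3:Add1,r4:Mul1,r5:4
cycle 15: CDB Add2=75 // r0:12,r1:75,r2:Add3,r3:Add1,r4:Mul1,r5:4
cycle 16: CDB Add1=-16 // r0:12,r1:75,r2:Add3,r3:-16,r4:Mul1,r5:4
cycle 17: CDB Add3=90 // r0:12,r1:75,r2:90,r3:-16,r4:Mul1,r5:4
cycle 18: - // r0:12,r1:75,r2:90,r3:-16,r4:Mul1,r5:4
cycle 19: - // r0:12,r1:75,r2:90,r3:-16,r4:Mul1,r5:4
cycle 20: - // r0:12,r1:75,r2:90,r3:-16,r4:Mul1,r5:4
cycle 21: CDB Mul1=-192 // r0:12,r1:75,r2:90,r3:-16,r4:-192,r5:4

STATUS = VALUE -192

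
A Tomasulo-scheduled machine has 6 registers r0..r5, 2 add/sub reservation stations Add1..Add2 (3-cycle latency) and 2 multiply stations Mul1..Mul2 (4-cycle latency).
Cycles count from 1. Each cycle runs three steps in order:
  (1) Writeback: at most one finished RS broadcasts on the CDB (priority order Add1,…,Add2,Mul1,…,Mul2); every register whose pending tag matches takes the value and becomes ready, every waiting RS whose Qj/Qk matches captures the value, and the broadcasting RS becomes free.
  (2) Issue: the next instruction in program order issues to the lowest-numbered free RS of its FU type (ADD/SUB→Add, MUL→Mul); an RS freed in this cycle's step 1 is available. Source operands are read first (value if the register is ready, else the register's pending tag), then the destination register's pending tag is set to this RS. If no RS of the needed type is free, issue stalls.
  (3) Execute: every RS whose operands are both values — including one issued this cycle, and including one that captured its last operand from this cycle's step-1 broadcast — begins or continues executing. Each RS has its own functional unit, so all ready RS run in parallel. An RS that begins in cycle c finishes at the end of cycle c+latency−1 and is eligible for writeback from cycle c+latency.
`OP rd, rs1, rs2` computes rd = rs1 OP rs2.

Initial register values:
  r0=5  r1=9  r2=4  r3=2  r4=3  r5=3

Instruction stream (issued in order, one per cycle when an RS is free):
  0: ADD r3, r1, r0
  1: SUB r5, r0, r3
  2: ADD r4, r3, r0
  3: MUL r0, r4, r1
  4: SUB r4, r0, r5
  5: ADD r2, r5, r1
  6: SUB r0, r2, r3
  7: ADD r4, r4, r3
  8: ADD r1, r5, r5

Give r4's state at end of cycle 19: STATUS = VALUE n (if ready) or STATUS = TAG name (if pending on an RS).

STATUS = VALUE 194

  c1: issue ADD r3<-Add1  regs: r0:5,r1:9,r2:4,r3:Add1,r4:3,r5:3
  c2: issue SUB r5<-Add2  regs: r0:5,r1:9,r2:4,r3:Add1,r4:3,r5:Add2
  c3: stall  regs: r0:5,r1:9,r2:4,r3:Add1,r4:3,r5:Add2
  c4: CDB Add1=14; issue ADD r4<-Add1  regs: r0:5,r1:9,r2:4,r3:14,r4:Add1,r5:Add2
  c5: issue MUL r0<-Mul1  regs: r0:Mul1,r1:9,r2:4,r3:14,r4:Add1,r5:Add2
  c6: stall  regs: r0:Mul1,r1:9,r2:4,r3:14,r4:Add1,r5:Add2
  c7: CDB Add1=19; issue SUB r4<-Add1  regs: r0:Mul1,r1:9,r2:4,r3:14,r4:Add1,r5:Add2
  c8: CDB Add2=-9; issue ADD r2<-Add2  regs: r0:Mul1,r1:9,r2:Add2,r3:14,r4:Add1,r5:-9
  c9: stall  regs: r0:Mul1,r1:9,r2:Add2,r3:14,r4:Add1,r5:-9
  c10: stall  regs: r0:Mul1,r1:9,r2:Add2,r3:14,r4:Add1,r5:-9
  c11: CDB Add2=0; issue SUB r0<-Add2  regs: r0:Add2,r1:9,r2:0,r3:14,r4:Add1,r5:-9
  c12: CDB Mul1=171; stall  regs: r0:Add2,r1:9,r2:0,r3:14,r4:Add1,r5:-9
  c13: stall  regs: r0:Add2,r1:9,r2:0,r3:14,r4:Add1,r5:-9
  c14: CDB Add2=-14; issue ADD r4<-Add2  regs: r0:-14,r1:9,r2:0,r3:14,r4:Add2,r5:-9
  c15: CDB Add1=180; issue ADD r1<-Add1  regs: r0:-14,r1:Add1,r2:0,r3:14,r4:Add2,r5:-9
  c16: -  regs: r0:-14,r1:Add1,r2:0,r3:14,r4:Add2,r5:-9
  c17: -  regs: r0:-14,r1:Add1,r2:0,r3:14,r4:Add2,r5:-9
  c18: CDB Add1=-18  regs: r0:-14,r1:-18,r2:0,r3:14,r4:Add2,r5:-9
  c19: CDB Add2=194  regs: r0:-14,r1:-18,r2:0,r3:14,r4:194,r5:-9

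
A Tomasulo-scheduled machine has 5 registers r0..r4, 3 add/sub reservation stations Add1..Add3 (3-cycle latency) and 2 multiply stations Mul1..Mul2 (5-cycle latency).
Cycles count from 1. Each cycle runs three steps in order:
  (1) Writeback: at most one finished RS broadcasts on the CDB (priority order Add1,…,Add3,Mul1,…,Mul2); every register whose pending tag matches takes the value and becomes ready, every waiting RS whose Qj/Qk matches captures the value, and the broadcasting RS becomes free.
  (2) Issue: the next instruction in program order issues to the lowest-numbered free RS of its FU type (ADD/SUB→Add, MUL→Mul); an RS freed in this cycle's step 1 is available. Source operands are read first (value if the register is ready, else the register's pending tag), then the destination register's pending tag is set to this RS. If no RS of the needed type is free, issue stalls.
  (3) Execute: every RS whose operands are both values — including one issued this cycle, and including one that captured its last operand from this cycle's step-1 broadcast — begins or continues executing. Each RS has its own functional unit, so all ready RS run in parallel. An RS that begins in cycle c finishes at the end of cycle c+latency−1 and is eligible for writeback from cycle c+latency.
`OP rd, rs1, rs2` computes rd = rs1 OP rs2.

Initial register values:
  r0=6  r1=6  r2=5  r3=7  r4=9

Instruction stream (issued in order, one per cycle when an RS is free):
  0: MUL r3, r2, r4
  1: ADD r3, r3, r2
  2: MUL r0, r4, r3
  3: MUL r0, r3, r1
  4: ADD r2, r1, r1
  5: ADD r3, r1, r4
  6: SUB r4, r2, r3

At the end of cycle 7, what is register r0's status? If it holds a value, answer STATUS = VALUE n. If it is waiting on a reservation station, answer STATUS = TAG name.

c1: issue MUL r3<-Mul1 | r0:6,r1:6,r2:5,r3:Mul1,r4:9
c2: issue ADD r3<-Add1 | r0:6,r1:6,r2:5,r3:Add1,r4:9
c3: issue MUL r0<-Mul2 | r0:Mul2,r1:6,r2:5,r3:Add1,r4:9
c4: stall | r0:Mul2,r1:6,r2:5,r3:Add1,r4:9
c5: stall | r0:Mul2,r1:6,r2:5,r3:Add1,r4:9
c6: CDB Mul1=45; issue MUL r0<-Mul1 | r0:Mul1,r1:6,r2:5,r3:Add1,r4:9
c7: issue ADD r2<-Add2 | r0:Mul1,r1:6,r2:Add2,r3:Add1,r4:9

STATUS = TAG Mul1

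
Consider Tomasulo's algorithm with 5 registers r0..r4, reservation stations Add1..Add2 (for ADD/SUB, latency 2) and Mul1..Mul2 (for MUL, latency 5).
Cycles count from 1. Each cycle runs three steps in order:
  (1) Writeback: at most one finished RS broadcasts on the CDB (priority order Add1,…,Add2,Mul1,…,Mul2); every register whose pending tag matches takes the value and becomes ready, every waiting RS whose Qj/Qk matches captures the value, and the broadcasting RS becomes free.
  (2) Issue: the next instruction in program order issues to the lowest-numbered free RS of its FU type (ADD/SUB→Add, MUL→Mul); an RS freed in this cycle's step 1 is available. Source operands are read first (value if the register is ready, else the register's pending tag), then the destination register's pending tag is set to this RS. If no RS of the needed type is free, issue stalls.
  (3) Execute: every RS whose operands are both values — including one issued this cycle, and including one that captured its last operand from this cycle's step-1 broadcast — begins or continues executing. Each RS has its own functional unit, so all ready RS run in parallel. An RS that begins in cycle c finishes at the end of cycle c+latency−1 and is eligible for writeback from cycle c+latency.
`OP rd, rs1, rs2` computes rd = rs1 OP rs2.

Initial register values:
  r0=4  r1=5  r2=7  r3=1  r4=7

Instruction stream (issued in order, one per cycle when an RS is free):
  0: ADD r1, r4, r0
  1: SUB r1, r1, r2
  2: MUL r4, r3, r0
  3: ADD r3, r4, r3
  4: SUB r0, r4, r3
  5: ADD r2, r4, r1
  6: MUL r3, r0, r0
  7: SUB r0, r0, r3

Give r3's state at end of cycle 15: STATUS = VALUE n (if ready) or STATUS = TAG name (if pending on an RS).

STATUS = TAG Mul1

c1: issue ADD r1<-Add1 | r0:4,r1:Add1,r2:7,r3:1,r4:7
c2: issue SUB r1<-Add2 | r0:4,r1:Add2,r2:7,r3:1,r4:7
c3: CDB Add1=11; issue MUL r4<-Mul1 | r0:4,r1:Add2,r2:7,r3:1,r4:Mul1
c4: issue ADD r3<-Add1 | r0:4,r1:Add2,r2:7,r3:Add1,r4:Mul1
c5: CDB Add2=4; issue SUB r0<-Add2 | r0:Add2,r1:4,r2:7,r3:Add1,r4:Mul1
c6: stall | r0:Add2,r1:4,r2:7,r3:Add1,r4:Mul1
c7: stall | r0:Add2,r1:4,r2:7,r3:Add1,r4:Mul1
c8: CDB Mul1=4; stall | r0:Add2,r1:4,r2:7,r3:Add1,r4:4
c9: stall | r0:Add2,r1:4,r2:7,r3:Add1,r4:4
c10: CDB Add1=5; issue ADD r2<-Add1 | r0:Add2,r1:4,r2:Add1,r3:5,r4:4
c11: issue MUL r3<-Mul1 | r0:Add2,r1:4,r2:Add1,r3:Mul1,r4:4
c12: CDB Add1=8; issue SUB r0<-Add1 | r0:Add1,r1:4,r2:8,r3:Mul1,r4:4
c13: CDB Add2=-1 | r0:Add1,r1:4,r2:8,r3:Mul1,r4:4
c14: - | r0:Add1,r1:4,r2:8,r3:Mul1,r4:4
c15: - | r0:Add1,r1:4,r2:8,r3:Mul1,r4:4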